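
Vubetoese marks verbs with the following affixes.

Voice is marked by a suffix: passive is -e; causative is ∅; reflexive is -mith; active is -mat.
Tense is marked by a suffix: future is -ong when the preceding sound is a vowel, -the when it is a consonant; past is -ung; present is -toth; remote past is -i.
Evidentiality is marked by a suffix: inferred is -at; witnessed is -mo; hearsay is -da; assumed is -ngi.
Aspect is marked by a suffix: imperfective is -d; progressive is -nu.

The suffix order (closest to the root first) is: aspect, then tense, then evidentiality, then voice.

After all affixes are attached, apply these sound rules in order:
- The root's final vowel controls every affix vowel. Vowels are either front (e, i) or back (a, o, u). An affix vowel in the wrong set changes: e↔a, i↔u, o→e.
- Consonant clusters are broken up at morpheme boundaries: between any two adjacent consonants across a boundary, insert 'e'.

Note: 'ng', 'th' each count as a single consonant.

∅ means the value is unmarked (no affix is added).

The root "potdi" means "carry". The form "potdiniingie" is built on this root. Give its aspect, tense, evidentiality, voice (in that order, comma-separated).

Segment: potdi-nu-i-ngi-e.
aspect: -nu → progressive.
tense: -i → remote past.
evidentiality: -ngi → assumed.
voice: -e → passive.

progressive, remote past, assumed, passive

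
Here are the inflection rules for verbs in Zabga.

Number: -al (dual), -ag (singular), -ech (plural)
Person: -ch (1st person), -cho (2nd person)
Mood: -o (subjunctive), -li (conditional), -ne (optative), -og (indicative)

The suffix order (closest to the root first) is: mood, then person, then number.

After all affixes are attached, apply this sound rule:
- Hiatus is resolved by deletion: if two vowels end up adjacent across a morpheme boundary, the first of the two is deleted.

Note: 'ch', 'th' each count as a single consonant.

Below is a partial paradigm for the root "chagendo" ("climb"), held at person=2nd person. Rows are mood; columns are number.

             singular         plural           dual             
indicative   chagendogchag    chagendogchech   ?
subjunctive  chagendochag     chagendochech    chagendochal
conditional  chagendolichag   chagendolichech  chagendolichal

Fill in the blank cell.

chagendogchal

Attach mood indicative -og → chagendoog.
Attach person 2nd person -cho → chagendoogcho.
Attach number dual -al → chagendoogchoal.
Apply vowel deletion: chagendoogchoal → chagendogchal.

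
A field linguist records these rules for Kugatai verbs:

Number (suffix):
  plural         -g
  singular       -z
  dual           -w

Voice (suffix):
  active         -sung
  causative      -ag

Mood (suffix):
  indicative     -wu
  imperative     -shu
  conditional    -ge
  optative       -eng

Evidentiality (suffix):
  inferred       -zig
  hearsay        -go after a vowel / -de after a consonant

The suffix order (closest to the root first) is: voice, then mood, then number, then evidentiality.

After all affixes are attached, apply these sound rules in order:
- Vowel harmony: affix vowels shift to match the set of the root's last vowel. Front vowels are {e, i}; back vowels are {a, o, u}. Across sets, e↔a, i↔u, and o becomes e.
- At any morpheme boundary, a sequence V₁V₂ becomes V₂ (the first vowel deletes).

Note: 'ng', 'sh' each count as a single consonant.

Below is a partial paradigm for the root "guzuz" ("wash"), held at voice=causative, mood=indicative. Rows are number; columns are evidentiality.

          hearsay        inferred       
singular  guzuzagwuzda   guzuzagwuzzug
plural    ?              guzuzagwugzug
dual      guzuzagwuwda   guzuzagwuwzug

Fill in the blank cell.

Attach voice causative -ag → guzuzag.
Attach mood indicative -wu → guzuzagwu.
Attach number plural -g → guzuzagwug.
Attach evidentiality hearsay -de (after consonant 'g') → guzuzagwugde.
Apply vowel harmony: guzuzagwugde → guzuzagwugda.
Vowel deletion: no change.

guzuzagwugda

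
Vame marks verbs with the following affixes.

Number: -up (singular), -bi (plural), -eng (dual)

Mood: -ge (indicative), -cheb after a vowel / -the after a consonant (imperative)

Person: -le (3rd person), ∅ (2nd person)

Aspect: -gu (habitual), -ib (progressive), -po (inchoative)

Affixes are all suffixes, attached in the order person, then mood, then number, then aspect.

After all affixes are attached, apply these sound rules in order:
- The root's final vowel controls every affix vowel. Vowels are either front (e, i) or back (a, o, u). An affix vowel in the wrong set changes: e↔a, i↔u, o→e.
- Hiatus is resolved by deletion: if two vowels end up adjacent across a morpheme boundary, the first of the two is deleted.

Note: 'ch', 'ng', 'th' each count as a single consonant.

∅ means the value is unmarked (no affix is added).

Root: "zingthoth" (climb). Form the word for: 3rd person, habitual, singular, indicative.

zingthothlagupgu

Attach person 3rd person -le → zingthothle.
Attach mood indicative -ge → zingthothlege.
Attach number singular -up → zingthothlegeup.
Attach aspect habitual -gu → zingthothlegeupgu.
Apply vowel harmony: zingthothlegeupgu → zingthothlagaupgu.
Apply vowel deletion: zingthothlagaupgu → zingthothlagupgu.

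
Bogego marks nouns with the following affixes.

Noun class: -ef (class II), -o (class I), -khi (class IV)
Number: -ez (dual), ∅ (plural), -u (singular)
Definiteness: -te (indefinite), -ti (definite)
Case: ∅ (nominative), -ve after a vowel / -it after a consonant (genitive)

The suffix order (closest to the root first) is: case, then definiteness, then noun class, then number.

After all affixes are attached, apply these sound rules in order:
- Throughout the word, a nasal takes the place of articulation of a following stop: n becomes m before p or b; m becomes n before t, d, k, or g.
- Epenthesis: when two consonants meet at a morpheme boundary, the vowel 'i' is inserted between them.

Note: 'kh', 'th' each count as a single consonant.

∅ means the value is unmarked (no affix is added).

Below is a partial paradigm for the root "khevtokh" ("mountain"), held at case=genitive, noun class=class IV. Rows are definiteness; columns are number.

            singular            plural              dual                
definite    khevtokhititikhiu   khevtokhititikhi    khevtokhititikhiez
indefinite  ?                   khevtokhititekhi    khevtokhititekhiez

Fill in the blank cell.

Attach case genitive -it (after consonant 'kh') → khevtokhit.
Attach definiteness indefinite -te → khevtokhitte.
Attach noun class class IV -khi → khevtokhittekhi.
Attach number singular -u → khevtokhittekhiu.
Nasal assimilation: no change.
Apply epenthesis: khevtokhittekhiu → khevtokhititekhiu.

khevtokhititekhiu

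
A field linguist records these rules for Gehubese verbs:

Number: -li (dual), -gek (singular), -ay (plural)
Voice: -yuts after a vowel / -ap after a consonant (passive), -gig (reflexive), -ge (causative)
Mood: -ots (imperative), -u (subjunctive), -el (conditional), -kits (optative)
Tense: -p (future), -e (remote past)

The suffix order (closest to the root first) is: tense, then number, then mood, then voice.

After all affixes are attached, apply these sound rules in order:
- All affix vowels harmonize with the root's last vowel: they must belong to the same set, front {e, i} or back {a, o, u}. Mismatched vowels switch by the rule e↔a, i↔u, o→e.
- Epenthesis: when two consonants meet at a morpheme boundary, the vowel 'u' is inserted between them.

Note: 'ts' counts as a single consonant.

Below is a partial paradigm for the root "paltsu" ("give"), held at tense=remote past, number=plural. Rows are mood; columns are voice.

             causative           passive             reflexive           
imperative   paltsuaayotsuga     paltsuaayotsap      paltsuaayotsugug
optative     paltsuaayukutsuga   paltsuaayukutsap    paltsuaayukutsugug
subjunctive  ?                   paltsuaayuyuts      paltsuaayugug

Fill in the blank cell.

paltsuaayuga

Attach tense remote past -e → paltsue.
Attach number plural -ay → paltsueay.
Attach mood subjunctive -u → paltsueayu.
Attach voice causative -ge → paltsueayuge.
Apply vowel harmony: paltsueayuge → paltsuaayuga.
Epenthesis: no change.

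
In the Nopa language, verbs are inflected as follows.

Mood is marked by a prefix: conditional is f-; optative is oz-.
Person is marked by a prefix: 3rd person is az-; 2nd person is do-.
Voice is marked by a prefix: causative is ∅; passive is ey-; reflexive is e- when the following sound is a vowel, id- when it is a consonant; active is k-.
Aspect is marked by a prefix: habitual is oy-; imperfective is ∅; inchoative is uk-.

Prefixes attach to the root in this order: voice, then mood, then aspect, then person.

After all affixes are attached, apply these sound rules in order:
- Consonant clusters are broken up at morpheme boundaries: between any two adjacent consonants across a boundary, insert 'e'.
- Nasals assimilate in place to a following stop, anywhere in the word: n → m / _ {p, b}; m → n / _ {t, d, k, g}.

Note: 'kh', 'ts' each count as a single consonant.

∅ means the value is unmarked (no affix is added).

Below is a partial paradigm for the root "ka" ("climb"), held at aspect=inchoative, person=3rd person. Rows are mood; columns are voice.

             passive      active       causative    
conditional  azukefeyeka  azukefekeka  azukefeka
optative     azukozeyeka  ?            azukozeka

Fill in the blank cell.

Attach voice active k- → kka.
Attach mood optative oz- → ozkka.
Attach aspect inchoative uk- → ukozkka.
Attach person 3rd person az- → azukozkka.
Apply epenthesis: azukozkka → azukozekeka.
Nasal assimilation: no change.

azukozekeka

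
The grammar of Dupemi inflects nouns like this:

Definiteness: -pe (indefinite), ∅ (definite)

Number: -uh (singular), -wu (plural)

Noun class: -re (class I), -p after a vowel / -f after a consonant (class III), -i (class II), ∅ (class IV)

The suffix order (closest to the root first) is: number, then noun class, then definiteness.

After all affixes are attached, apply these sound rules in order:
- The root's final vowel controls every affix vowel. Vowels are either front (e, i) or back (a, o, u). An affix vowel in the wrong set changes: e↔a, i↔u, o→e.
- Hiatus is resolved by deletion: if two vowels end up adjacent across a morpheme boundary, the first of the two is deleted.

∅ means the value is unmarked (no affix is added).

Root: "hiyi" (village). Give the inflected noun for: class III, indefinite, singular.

hiyihfpe

Attach number singular -uh → hiyiuh.
Attach noun class class III -f (after consonant 'h') → hiyiuhf.
Attach definiteness indefinite -pe → hiyiuhfpe.
Apply vowel harmony: hiyiuhfpe → hiyiihfpe.
Apply vowel deletion: hiyiihfpe → hiyihfpe.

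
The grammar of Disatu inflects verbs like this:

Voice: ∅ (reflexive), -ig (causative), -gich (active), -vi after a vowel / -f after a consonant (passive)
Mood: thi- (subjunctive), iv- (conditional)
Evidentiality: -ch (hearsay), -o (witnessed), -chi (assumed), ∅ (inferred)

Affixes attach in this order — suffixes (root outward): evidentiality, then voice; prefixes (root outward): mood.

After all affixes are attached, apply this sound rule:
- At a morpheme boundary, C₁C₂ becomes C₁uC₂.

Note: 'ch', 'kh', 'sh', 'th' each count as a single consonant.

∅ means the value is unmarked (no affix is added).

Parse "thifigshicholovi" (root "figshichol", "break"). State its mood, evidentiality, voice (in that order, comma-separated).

subjunctive, witnessed, passive

Segment: thi-figshichol-o-vi.
mood: thi- → subjunctive.
evidentiality: -o → witnessed.
voice: -vi/f → passive.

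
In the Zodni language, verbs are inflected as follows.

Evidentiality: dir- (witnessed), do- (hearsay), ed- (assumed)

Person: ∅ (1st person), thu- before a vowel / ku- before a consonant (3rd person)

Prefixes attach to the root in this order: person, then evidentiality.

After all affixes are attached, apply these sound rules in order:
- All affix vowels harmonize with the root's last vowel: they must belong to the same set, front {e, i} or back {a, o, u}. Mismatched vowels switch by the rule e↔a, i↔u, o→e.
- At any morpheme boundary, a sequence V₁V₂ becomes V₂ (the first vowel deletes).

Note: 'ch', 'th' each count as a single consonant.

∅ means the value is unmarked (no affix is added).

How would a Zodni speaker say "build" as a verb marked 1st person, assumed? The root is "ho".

adho

person = 1st person: zero marking, form stays ho.
Attach evidentiality assumed ed- → edho.
Apply vowel harmony: edho → adho.
Vowel deletion: no change.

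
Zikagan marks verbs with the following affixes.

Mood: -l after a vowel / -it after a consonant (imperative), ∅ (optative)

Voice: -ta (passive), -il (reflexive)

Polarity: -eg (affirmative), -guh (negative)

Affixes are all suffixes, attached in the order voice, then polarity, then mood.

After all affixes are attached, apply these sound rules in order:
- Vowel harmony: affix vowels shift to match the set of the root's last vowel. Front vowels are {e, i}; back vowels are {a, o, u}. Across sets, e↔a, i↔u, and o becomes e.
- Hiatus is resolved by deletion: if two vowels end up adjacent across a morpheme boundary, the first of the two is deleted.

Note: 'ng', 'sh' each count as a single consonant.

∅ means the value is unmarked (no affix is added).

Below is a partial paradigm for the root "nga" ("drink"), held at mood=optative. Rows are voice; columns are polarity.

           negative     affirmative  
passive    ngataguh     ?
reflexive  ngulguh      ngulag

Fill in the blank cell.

Attach voice passive -ta → ngata.
Attach polarity affirmative -eg → ngataeg.
mood = optative: zero marking, form stays ngataeg.
Apply vowel harmony: ngataeg → ngataag.
Apply vowel deletion: ngataag → ngatag.

ngatag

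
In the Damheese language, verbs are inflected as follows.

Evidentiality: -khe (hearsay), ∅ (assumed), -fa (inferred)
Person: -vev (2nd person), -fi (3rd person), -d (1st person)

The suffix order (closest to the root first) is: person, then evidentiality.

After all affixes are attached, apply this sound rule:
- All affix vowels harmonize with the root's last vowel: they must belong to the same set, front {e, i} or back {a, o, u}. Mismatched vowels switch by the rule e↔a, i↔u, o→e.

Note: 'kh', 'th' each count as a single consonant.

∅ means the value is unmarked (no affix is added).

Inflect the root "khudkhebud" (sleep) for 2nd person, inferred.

khudkhebudvavfa

Attach person 2nd person -vev → khudkhebudvev.
Attach evidentiality inferred -fa → khudkhebudvevfa.
Apply vowel harmony: khudkhebudvevfa → khudkhebudvavfa.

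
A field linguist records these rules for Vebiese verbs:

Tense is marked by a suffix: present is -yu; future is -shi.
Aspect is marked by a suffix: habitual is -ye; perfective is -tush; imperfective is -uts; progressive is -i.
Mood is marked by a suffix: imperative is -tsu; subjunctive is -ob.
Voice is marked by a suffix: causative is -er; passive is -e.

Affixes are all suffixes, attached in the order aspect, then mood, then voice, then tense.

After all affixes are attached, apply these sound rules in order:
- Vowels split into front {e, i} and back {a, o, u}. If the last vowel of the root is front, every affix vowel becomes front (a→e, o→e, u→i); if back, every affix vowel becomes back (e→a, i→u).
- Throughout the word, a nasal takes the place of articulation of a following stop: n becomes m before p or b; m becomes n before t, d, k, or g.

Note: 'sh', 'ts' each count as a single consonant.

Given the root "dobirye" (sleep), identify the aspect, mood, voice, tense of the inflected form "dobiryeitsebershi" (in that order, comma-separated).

Segment: dobirye-uts-ob-er-shi.
aspect: -uts → imperfective.
mood: -ob → subjunctive.
voice: -er → causative.
tense: -shi → future.

imperfective, subjunctive, causative, future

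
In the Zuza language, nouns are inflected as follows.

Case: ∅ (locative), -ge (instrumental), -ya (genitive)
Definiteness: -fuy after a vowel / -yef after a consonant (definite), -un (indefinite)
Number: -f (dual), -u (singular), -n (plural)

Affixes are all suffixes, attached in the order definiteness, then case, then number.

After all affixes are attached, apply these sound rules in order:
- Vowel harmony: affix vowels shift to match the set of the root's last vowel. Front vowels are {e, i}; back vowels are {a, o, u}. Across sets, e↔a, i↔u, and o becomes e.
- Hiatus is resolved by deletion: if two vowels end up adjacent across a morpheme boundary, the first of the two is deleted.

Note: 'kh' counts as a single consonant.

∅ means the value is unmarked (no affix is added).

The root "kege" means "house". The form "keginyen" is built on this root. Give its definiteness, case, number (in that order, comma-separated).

Segment: kege-un-ya-n.
definiteness: -un → indefinite.
case: -ya → genitive.
number: -n → plural.

indefinite, genitive, plural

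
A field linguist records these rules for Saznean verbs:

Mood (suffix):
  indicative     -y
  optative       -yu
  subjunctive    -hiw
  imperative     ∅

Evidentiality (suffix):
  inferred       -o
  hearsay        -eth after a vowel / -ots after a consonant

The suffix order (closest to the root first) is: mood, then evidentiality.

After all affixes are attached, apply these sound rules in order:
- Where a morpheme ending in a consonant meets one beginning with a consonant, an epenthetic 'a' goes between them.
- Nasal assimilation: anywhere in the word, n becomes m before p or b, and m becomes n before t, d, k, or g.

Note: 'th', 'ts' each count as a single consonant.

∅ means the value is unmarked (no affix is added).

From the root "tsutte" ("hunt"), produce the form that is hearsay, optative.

Attach mood optative -yu → tsutteyu.
Attach evidentiality hearsay -eth (after vowel 'u') → tsutteyueth.
Epenthesis: no change.
Nasal assimilation: no change.

tsutteyueth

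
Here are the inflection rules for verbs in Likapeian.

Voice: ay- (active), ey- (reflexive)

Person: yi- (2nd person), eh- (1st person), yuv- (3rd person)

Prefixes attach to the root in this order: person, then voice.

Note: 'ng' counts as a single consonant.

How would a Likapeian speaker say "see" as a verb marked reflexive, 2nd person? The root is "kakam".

eyyikakam

Attach person 2nd person yi- → yikakam.
Attach voice reflexive ey- → eyyikakam.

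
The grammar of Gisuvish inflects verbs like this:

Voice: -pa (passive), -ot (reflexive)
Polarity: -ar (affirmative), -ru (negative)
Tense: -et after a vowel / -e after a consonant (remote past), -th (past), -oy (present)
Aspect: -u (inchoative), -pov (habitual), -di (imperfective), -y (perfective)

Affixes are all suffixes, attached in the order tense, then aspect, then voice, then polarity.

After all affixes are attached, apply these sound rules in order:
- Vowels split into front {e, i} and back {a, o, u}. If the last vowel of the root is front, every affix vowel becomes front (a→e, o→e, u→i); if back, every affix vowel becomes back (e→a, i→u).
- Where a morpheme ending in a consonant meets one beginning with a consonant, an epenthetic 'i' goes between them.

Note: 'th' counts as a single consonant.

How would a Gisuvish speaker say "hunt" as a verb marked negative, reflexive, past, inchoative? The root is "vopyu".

Attach tense past -th → vopyuth.
Attach aspect inchoative -u → vopyuthu.
Attach voice reflexive -ot → vopyuthuot.
Attach polarity negative -ru → vopyuthuotru.
Vowel harmony: no change.
Apply epenthesis: vopyuthuotru → vopyuthuotiru.

vopyuthuotiru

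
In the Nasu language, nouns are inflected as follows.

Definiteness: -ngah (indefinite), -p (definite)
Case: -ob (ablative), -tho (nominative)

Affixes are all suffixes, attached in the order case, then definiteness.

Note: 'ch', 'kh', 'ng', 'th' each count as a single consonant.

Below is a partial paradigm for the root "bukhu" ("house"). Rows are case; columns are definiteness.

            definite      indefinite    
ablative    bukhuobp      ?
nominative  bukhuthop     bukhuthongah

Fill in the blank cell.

Attach case ablative -ob → bukhuob.
Attach definiteness indefinite -ngah → bukhuobngah.

bukhuobngah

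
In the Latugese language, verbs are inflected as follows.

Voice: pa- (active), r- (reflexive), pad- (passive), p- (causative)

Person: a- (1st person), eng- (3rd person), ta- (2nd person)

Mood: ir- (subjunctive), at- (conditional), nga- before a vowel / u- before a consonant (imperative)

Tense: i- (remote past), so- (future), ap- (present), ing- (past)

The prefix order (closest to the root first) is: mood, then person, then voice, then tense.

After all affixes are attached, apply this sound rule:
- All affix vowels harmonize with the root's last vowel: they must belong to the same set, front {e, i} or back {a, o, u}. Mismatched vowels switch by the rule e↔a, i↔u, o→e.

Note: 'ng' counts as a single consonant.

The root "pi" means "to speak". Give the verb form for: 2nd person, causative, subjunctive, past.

Attach mood subjunctive ir- → irpi.
Attach person 2nd person ta- → tairpi.
Attach voice causative p- → ptairpi.
Attach tense past ing- → ingptairpi.
Apply vowel harmony: ingptairpi → ingpteirpi.

ingpteirpi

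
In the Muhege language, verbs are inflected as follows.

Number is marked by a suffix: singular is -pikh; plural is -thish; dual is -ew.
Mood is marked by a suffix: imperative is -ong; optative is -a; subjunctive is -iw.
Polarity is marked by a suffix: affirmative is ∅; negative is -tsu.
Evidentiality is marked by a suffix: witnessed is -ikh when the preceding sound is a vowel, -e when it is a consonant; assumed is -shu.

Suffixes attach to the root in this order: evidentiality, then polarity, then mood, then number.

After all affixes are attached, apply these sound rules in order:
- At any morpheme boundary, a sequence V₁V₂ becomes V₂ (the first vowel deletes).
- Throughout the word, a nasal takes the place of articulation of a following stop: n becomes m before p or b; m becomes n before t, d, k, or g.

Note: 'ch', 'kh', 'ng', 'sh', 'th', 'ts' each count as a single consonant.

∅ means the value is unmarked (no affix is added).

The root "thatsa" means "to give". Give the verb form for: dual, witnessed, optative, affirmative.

Attach evidentiality witnessed -ikh (after vowel 'a') → thatsaikh.
polarity = affirmative: zero marking, form stays thatsaikh.
Attach mood optative -a → thatsaikha.
Attach number dual -ew → thatsaikhaew.
Apply vowel deletion: thatsaikhaew → thatsikhew.
Nasal assimilation: no change.

thatsikhew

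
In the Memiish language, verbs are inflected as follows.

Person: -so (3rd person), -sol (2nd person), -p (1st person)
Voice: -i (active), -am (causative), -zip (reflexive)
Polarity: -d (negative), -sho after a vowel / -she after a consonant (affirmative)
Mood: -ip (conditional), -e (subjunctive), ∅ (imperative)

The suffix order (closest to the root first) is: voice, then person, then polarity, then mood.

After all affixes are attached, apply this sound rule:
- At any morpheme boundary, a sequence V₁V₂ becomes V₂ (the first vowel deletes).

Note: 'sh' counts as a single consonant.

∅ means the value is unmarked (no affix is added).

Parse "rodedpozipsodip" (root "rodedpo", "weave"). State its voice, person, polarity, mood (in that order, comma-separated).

Segment: rodedpo-zip-so-d-ip.
voice: -zip → reflexive.
person: -so → 3rd person.
polarity: -d → negative.
mood: -ip → conditional.

reflexive, 3rd person, negative, conditional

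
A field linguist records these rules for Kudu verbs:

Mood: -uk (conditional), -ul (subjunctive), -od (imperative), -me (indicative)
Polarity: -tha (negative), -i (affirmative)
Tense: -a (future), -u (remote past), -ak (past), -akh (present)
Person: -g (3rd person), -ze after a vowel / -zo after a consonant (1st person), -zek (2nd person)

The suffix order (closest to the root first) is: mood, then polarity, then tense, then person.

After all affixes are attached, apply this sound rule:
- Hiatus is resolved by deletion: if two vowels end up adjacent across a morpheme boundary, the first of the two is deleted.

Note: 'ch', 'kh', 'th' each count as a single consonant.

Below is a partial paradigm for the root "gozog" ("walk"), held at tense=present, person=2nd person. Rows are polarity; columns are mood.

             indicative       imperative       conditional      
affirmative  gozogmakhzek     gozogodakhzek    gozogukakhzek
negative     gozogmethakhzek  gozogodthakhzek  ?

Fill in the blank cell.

gozogukthakhzek

Attach mood conditional -uk → gozoguk.
Attach polarity negative -tha → gozoguktha.
Attach tense present -akh → gozogukthaakh.
Attach person 2nd person -zek → gozogukthaakhzek.
Apply vowel deletion: gozogukthaakhzek → gozogukthakhzek.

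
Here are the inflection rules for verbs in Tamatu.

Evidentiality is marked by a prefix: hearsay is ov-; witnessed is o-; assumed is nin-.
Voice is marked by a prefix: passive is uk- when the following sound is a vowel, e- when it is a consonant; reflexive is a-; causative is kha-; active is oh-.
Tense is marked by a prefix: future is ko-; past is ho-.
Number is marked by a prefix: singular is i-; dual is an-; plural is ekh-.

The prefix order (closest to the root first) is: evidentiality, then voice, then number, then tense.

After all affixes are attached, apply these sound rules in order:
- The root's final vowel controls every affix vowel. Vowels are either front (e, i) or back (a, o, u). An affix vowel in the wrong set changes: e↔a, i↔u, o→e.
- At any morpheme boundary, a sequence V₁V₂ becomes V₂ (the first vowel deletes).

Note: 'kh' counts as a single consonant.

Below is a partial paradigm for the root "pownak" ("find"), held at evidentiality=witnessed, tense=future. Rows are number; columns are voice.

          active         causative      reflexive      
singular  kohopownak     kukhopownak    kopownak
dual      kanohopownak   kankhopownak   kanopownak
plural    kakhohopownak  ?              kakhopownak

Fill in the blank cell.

kakhkhopownak

Attach evidentiality witnessed o- → opownak.
Attach voice causative kha- → khaopownak.
Attach number plural ekh- → ekhkhaopownak.
Attach tense future ko- → koekhkhaopownak.
Apply vowel harmony: koekhkhaopownak → koakhkhaopownak.
Apply vowel deletion: koakhkhaopownak → kakhkhopownak.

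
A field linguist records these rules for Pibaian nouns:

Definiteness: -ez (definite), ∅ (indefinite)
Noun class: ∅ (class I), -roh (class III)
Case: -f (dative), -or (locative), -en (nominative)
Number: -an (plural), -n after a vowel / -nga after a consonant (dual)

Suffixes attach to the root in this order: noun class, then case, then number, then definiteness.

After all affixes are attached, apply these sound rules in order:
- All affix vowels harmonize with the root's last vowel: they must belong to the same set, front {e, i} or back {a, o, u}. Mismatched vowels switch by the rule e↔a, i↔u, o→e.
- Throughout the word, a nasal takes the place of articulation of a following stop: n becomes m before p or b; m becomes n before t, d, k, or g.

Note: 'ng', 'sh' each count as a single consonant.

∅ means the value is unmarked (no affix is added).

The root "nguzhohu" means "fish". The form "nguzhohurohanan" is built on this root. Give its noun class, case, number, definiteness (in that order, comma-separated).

Segment: nguzhohu-roh-en-an.
noun class: -roh → class III.
case: -en → nominative.
number: -an → plural.
definiteness: ∅ → indefinite.

class III, nominative, plural, indefinite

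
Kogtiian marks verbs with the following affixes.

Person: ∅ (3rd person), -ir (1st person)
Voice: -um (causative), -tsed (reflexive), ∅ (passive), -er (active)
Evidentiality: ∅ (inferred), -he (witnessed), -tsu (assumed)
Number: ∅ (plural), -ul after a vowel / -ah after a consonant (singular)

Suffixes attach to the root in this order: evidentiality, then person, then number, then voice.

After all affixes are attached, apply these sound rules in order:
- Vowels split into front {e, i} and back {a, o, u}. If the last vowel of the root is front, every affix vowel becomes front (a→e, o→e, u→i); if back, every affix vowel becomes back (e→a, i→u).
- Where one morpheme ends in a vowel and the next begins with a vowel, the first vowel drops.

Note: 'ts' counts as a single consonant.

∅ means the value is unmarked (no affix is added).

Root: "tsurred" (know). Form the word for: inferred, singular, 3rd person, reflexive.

tsurredehtsed

evidentiality = inferred: zero marking, form stays tsurred.
person = 3rd person: zero marking, form stays tsurred.
Attach number singular -ah (after consonant 'd') → tsurredah.
Attach voice reflexive -tsed → tsurredahtsed.
Apply vowel harmony: tsurredahtsed → tsurredehtsed.
Vowel deletion: no change.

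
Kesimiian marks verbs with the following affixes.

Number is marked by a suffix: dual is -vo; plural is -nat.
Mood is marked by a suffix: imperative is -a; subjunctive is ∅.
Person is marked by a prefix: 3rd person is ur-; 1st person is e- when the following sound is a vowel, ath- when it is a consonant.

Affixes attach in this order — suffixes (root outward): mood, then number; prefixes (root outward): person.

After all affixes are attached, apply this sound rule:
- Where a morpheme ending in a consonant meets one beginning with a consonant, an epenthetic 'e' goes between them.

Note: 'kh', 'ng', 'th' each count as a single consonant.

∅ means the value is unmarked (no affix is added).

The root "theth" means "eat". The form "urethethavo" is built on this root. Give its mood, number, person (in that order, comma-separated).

imperative, dual, 3rd person

Segment: ur-theth-a-vo.
mood: -a → imperative.
number: -vo → dual.
person: ur- → 3rd person.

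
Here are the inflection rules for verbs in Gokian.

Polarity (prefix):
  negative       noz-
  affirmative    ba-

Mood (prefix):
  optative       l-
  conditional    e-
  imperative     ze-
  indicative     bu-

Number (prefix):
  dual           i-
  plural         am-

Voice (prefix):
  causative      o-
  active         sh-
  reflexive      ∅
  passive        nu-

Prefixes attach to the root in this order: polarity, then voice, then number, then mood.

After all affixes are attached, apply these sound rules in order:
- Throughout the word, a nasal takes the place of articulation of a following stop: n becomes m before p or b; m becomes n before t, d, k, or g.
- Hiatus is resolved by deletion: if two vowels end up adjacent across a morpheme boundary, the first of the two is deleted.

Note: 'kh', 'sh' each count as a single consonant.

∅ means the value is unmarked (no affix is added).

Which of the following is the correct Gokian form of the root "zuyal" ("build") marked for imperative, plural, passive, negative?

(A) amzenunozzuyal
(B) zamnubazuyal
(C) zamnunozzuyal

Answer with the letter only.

Attach polarity negative noz- → nozzuyal.
Attach voice passive nu- → nunozzuyal.
Attach number plural am- → amnunozzuyal.
Attach mood imperative ze- → zeamnunozzuyal.
Nasal assimilation: no change.
Apply vowel deletion: zeamnunozzuyal → zamnunozzuyal.
So the correct form is zamnunozzuyal, option (C).
(B) zamnubazuyal is wrong: it uses affirmative instead of negative for polarity.
(A) amzenunozzuyal is wrong: it has the affixes in the wrong order.

C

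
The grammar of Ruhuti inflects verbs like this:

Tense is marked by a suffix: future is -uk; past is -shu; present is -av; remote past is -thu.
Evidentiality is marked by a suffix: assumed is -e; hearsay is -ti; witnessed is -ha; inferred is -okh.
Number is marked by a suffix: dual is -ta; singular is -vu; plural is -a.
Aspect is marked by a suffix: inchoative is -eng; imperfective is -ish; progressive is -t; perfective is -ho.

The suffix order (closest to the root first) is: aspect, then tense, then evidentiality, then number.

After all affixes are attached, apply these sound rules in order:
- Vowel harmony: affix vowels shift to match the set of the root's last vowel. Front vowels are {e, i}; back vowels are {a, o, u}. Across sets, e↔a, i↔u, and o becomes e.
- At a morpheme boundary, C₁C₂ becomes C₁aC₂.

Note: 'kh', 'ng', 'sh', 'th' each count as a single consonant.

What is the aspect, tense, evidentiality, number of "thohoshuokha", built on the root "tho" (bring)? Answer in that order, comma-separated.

Segment: tho-ho-shu-okh-a.
aspect: -ho → perfective.
tense: -shu → past.
evidentiality: -okh → inferred.
number: -a → plural.

perfective, past, inferred, plural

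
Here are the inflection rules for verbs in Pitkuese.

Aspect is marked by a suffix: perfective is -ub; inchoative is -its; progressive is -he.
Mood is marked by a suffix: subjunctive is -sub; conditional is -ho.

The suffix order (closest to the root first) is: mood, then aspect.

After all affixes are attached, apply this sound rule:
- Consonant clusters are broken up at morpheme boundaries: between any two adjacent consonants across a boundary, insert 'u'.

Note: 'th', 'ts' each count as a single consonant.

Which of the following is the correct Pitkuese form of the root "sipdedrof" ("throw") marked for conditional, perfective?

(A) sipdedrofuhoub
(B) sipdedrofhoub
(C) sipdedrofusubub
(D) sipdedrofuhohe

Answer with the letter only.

Attach mood conditional -ho → sipdedrofho.
Attach aspect perfective -ub → sipdedrofhoub.
Apply epenthesis: sipdedrofhoub → sipdedrofuhoub.
So the correct form is sipdedrofuhoub, option (A).
(D) sipdedrofuhohe is wrong: it uses progressive instead of perfective for aspect.
(C) sipdedrofusubub is wrong: it uses subjunctive instead of conditional for mood.
(B) sipdedrofhoub is wrong: it fails to apply the sound rule(s).

A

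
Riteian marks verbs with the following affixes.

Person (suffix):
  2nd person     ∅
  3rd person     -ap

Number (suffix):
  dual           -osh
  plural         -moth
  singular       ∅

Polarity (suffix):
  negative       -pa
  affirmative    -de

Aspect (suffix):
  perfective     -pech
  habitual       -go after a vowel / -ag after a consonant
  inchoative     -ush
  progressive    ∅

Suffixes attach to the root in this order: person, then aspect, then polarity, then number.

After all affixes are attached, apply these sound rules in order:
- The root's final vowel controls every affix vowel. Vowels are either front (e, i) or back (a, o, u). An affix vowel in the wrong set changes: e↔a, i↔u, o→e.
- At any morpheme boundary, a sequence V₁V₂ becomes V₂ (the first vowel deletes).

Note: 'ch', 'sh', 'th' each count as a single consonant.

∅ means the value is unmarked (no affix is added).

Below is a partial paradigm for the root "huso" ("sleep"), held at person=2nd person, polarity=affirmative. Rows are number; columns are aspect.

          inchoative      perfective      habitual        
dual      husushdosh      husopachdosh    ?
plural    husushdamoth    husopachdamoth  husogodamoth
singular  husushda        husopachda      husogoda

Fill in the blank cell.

husogodosh

person = 2nd person: zero marking, form stays huso.
Attach aspect habitual -go (after vowel 'o') → husogo.
Attach polarity affirmative -de → husogode.
Attach number dual -osh → husogodeosh.
Apply vowel harmony: husogodeosh → husogodaosh.
Apply vowel deletion: husogodaosh → husogodosh.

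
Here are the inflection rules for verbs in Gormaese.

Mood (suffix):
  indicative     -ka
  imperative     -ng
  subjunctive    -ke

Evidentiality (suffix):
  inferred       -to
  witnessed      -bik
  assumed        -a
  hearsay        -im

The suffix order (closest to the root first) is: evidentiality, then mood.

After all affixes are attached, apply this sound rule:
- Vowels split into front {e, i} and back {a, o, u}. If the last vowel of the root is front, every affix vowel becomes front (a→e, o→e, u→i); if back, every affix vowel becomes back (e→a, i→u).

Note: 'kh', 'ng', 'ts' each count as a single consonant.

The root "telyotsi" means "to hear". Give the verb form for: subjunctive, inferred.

Attach evidentiality inferred -to → telyotsito.
Attach mood subjunctive -ke → telyotsitoke.
Apply vowel harmony: telyotsitoke → telyotsiteke.

telyotsiteke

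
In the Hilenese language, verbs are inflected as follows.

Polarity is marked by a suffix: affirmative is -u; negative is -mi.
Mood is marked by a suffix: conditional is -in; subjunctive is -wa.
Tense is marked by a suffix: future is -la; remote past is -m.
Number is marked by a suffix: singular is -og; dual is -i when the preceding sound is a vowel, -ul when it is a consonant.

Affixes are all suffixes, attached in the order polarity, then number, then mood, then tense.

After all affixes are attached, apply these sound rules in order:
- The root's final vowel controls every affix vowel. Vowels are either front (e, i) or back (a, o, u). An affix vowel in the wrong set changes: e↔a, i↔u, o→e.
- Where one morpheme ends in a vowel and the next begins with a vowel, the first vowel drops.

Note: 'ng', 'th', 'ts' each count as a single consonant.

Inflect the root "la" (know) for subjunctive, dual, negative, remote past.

lamuwam

Attach polarity negative -mi → lami.
Attach number dual -i (after vowel 'i') → lamii.
Attach mood subjunctive -wa → lamiiwa.
Attach tense remote past -m → lamiiwam.
Apply vowel harmony: lamiiwam → lamuuwam.
Apply vowel deletion: lamuuwam → lamuwam.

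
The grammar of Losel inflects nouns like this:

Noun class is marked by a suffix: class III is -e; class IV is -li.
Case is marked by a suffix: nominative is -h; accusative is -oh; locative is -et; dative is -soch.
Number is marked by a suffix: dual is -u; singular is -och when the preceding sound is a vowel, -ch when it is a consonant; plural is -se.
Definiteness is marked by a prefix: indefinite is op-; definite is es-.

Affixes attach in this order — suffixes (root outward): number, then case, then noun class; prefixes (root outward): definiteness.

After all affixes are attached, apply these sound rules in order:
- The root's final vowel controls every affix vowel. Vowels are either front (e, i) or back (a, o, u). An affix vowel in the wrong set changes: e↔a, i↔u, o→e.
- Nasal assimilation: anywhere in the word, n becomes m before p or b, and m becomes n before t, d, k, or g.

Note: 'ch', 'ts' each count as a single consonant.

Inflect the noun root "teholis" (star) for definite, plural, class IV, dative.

Attach number plural -se → teholisse.
Attach case dative -soch → teholissesoch.
Attach definiteness definite es- → esteholissesoch.
Attach noun class class IV -li → esteholissesochli.
Apply vowel harmony: esteholissesochli → esteholissesechli.
Nasal assimilation: no change.

esteholissesechli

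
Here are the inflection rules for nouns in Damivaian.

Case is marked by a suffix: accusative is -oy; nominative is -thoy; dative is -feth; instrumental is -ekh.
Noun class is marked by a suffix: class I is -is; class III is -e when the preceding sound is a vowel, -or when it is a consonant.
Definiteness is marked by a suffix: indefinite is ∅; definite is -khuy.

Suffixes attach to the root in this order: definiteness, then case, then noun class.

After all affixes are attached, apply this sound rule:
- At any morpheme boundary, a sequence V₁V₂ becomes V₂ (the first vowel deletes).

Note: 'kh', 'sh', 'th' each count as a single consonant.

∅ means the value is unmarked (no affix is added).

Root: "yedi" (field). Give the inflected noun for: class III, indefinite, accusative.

definiteness = indefinite: zero marking, form stays yedi.
Attach case accusative -oy → yedioy.
Attach noun class class III -or (after consonant 'y') → yedioyor.
Apply vowel deletion: yedioyor → yedoyor.

yedoyor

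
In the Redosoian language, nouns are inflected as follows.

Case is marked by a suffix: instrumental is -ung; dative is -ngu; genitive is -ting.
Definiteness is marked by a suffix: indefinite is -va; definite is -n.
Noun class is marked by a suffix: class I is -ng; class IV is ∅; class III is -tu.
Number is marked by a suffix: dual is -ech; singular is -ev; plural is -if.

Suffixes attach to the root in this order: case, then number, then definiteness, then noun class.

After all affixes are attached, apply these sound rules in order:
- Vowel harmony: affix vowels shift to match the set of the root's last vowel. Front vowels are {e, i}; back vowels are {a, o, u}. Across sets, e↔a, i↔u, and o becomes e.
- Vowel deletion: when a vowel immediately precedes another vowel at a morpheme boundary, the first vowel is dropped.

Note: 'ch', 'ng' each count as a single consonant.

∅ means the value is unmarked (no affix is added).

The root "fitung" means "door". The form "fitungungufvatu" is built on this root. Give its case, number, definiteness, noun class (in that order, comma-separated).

instrumental, plural, indefinite, class III

Segment: fitung-ung-if-va-tu.
case: -ung → instrumental.
number: -if → plural.
definiteness: -va → indefinite.
noun class: -tu → class III.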